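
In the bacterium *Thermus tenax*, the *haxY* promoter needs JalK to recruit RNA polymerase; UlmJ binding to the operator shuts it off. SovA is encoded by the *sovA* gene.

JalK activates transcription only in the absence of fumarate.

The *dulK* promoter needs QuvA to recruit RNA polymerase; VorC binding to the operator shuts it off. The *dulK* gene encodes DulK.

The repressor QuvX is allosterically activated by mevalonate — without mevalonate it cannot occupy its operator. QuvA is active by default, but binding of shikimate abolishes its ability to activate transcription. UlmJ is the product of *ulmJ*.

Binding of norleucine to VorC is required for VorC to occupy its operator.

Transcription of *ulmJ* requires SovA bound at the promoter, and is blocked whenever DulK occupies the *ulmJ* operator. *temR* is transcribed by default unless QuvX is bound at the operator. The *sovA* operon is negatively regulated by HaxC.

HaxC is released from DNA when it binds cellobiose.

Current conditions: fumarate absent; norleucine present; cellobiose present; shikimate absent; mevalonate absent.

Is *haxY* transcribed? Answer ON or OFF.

OFF

Fumarate is absent, so JalK is active.
Cellobiose is present, so HaxC is inactive.
With no repressor bound, *sovA* is transcribed.
So SovA is produced and active.
Norleucine is present, so VorC is active.
Shikimate is absent, so QuvA is active.
With repressor VorC bound, *dulK* is not transcribed.
So DulK is not produced.
No repressor is bound and SovA is active, so *ulmJ* is transcribed.
So UlmJ is produced and active.
With repressor UlmJ bound, *haxY* is not transcribed.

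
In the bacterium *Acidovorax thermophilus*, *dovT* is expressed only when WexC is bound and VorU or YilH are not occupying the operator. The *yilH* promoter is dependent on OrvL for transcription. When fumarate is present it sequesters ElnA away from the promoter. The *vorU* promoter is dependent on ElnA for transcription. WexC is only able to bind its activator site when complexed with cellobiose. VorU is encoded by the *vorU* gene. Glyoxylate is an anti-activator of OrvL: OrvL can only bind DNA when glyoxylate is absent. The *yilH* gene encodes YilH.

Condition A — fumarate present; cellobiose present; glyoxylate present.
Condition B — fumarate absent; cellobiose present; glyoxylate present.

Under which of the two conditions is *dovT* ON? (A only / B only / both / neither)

Condition A:
Fumarate is present, so ElnA is inactive.
Required activator ElnA is absent, so *vorU* is not transcribed.
So VorU is not produced.
Cellobiose is present, so WexC is active.
Glyoxylate is present, so OrvL is inactive.
Required activator OrvL is absent, so *yilH* is not transcribed.
So YilH is not produced.
No repressor is bound and WexC is active, so *dovT* is transcribed.
→ *dovT* is ON in A.
Condition B:
Fumarate is absent, so ElnA is active.
No repressor is bound and ElnA is active, so *vorU* is transcribed.
So VorU is produced and active.
Cellobiose is present, so WexC is active.
Glyoxylate is present, so OrvL is inactive.
Required activator OrvL is absent, so *yilH* is not transcribed.
So YilH is not produced.
With repressor VorU bound, *dovT* is not transcribed.
→ *dovT* is OFF in B.

A only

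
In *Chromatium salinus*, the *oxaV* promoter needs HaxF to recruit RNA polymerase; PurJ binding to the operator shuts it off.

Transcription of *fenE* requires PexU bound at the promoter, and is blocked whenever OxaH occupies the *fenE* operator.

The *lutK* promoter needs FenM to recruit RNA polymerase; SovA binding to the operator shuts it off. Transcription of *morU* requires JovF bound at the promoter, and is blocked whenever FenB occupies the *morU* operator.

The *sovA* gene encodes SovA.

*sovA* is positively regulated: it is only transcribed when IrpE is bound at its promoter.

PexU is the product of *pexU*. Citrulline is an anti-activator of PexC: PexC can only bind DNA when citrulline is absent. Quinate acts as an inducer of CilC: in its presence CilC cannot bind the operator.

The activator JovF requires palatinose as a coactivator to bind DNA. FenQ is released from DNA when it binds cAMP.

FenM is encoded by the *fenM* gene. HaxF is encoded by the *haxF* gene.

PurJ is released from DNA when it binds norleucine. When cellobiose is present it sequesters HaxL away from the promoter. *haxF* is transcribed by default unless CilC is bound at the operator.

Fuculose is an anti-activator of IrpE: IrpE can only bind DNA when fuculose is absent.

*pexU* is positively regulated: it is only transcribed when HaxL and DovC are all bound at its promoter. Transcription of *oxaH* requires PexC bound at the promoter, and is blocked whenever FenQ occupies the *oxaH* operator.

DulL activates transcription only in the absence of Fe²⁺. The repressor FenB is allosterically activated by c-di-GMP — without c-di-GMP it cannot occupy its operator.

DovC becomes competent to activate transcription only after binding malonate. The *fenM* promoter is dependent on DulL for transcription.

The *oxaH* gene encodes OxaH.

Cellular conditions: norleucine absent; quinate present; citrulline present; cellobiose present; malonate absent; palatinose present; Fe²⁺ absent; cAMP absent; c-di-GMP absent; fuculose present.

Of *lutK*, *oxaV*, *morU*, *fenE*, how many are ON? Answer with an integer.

Fe²⁺ is absent, so DulL is active.
No repressor is bound and DulL is active, so *fenM* is transcribed.
So FenM is produced and active.
Fuculose is present, so IrpE is inactive.
Required activator IrpE is absent, so *sovA* is not transcribed.
So SovA is not produced.
No repressor is bound and FenM is active, so *lutK* is transcribed.
→ *lutK* is ON.
Quinate is present, so CilC is inactive.
With no repressor bound, *haxF* is transcribed.
So HaxF is produced and active.
Norleucine is absent, so PurJ is active.
With repressor PurJ bound, *oxaV* is not transcribed.
→ *oxaV* is OFF.
c-di-GMP is absent, so FenB is inactive.
Palatinose is present, so JovF is active.
No repressor is bound and JovF is active, so *morU* is transcribed.
→ *morU* is ON.
Cellobiose is present, so HaxL is inactive.
Malonate is absent, so DovC is inactive.
Required activator HaxL is absent, so *pexU* is not transcribed.
So PexU is not produced.
Citrulline is present, so PexC is inactive.
cAMP is absent, so FenQ is active.
With repressor FenQ bound, *oxaH* is not transcribed.
So OxaH is not produced.
Required activator PexU is absent, so *fenE* is not transcribed.
→ *fenE* is OFF.
2 of the 4 genes are transcribed.

2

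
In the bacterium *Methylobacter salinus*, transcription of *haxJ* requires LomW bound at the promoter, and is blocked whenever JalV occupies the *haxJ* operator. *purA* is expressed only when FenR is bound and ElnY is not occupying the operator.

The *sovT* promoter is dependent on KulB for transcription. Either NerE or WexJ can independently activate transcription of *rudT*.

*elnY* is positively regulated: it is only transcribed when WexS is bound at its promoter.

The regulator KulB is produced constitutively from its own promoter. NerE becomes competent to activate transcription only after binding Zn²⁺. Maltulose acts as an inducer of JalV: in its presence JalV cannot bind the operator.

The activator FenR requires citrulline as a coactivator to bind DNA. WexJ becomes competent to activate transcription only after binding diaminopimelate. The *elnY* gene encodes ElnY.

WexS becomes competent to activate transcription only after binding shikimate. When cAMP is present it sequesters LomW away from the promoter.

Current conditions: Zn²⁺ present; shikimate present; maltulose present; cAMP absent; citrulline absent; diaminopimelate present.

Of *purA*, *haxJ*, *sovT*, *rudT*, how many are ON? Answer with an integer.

3

Shikimate is present, so WexS is active.
No repressor is bound and WexS is active, so *elnY* is transcribed.
So ElnY is produced and active.
Citrulline is absent, so FenR is inactive.
With repressor ElnY bound, *purA* is not transcribed.
→ *purA* is OFF.
Maltulose is present, so JalV is inactive.
cAMP is absent, so LomW is active.
No repressor is bound and LomW is active, so *haxJ* is transcribed.
→ *haxJ* is ON.
KulB is produced constitutively and is active.
No repressor is bound and KulB is active, so *sovT* is transcribed.
→ *sovT* is ON.
Zn²⁺ is present, so NerE is active.
Diaminopimelate is present, so WexJ is active.
Activator NerE is present, so *rudT* is transcribed.
→ *rudT* is ON.
3 of the 4 genes are transcribed.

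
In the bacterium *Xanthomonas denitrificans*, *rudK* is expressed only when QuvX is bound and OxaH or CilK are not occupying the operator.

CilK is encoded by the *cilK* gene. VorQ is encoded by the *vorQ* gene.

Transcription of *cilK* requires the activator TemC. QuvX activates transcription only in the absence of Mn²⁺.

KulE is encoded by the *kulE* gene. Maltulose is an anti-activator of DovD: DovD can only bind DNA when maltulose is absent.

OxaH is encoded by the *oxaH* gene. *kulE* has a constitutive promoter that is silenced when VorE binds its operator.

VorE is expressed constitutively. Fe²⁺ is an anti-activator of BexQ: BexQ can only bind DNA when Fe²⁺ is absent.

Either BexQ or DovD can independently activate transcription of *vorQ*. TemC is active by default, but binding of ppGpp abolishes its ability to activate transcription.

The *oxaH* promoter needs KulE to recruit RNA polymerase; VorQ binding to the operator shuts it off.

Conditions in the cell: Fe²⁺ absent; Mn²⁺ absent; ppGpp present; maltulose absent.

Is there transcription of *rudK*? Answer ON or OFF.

ON

Mn²⁺ is absent, so QuvX is active.
VorE is produced constitutively and is active.
With repressor VorE bound, *kulE* is not transcribed.
So KulE is not produced.
Fe²⁺ is absent, so BexQ is active.
Maltulose is absent, so DovD is active.
Activator BexQ is present, so *vorQ* is transcribed.
So VorQ is produced and active.
With repressor VorQ bound, *oxaH* is not transcribed.
So OxaH is not produced.
ppGpp is present, so TemC is inactive.
Required activator TemC is absent, so *cilK* is not transcribed.
So CilK is not produced.
No repressor is bound and QuvX is active, so *rudK* is transcribed.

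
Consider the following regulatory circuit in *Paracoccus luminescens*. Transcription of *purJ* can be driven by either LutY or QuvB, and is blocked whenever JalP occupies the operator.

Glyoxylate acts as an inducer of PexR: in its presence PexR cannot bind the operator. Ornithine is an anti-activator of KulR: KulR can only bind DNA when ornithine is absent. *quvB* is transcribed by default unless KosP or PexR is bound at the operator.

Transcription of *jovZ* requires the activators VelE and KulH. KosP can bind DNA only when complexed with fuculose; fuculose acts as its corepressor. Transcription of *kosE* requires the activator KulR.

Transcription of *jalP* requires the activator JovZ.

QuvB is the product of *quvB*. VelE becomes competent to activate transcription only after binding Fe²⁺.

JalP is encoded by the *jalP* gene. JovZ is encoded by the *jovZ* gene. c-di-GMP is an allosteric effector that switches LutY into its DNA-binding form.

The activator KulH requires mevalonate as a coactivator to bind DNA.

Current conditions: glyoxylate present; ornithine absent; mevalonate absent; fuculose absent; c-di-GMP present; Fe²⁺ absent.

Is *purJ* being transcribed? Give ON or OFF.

c-di-GMP is present, so LutY is active.
Fuculose is absent, so KosP is inactive.
Glyoxylate is present, so PexR is inactive.
With no repressor bound, *quvB* is transcribed.
So QuvB is produced and active.
Fe²⁺ is absent, so VelE is inactive.
Mevalonate is absent, so KulH is inactive.
Required activator VelE is absent, so *jovZ* is not transcribed.
So JovZ is not produced.
Required activator JovZ is absent, so *jalP* is not transcribed.
So JalP is not produced.
Activator LutY is present, so *purJ* is transcribed.

ON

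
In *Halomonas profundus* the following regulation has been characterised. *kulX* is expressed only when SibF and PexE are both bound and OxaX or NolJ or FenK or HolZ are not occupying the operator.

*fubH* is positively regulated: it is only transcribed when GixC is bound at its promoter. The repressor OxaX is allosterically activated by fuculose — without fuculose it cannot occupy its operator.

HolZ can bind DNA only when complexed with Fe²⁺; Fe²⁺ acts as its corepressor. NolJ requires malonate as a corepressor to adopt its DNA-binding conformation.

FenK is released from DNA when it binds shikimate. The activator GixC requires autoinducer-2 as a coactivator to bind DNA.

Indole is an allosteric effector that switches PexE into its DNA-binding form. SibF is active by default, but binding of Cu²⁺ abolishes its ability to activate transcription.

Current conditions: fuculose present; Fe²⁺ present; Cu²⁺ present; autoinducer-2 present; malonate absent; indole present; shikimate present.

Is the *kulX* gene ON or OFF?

OFF

Fuculose is present, so OxaX is active.
Cu²⁺ is present, so SibF is inactive.
Malonate is absent, so NolJ is inactive.
Indole is present, so PexE is active.
Shikimate is present, so FenK is inactive.
Fe²⁺ is present, so HolZ is active.
With repressor OxaX bound, *kulX* is not transcribed.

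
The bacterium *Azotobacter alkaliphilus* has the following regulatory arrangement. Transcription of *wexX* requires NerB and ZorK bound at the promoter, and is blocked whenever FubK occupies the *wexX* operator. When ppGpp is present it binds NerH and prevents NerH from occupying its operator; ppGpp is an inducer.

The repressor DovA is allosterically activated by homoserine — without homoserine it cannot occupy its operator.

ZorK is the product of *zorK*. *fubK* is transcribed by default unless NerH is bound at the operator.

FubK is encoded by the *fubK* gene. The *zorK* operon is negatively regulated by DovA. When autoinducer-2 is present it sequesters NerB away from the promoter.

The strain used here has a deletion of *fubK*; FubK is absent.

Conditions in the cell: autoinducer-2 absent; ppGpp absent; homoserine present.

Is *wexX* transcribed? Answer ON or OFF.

Autoinducer-2 is absent, so NerB is active.
FubK is non-functional in this strain, so it has no effect.
Homoserine is present, so DovA is active.
With repressor DovA bound, *zorK* is not transcribed.
So ZorK is not produced.
Required activator ZorK is absent, so *wexX* is not transcribed.

OFF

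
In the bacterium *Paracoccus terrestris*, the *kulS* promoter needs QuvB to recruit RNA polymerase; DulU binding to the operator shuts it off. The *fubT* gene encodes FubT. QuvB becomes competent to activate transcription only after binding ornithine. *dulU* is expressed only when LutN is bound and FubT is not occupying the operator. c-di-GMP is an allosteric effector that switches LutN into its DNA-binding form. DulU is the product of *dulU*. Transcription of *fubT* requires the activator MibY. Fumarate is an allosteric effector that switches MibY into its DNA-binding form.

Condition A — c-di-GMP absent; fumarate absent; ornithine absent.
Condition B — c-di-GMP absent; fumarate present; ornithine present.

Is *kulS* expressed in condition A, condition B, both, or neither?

Condition A:
c-di-GMP is absent, so LutN is inactive.
Fumarate is absent, so MibY is inactive.
Required activator MibY is absent, so *fubT* is not transcribed.
So FubT is not produced.
Required activator LutN is absent, so *dulU* is not transcribed.
So DulU is not produced.
Ornithine is absent, so QuvB is inactive.
Required activator QuvB is absent, so *kulS* is not transcribed.
→ *kulS* is OFF in A.
Condition B:
c-di-GMP is absent, so LutN is inactive.
Fumarate is present, so MibY is active.
No repressor is bound and MibY is active, so *fubT* is transcribed.
So FubT is produced and active.
With repressor FubT bound, *dulU* is not transcribed.
So DulU is not produced.
Ornithine is present, so QuvB is active.
No repressor is bound and QuvB is active, so *kulS* is transcribed.
→ *kulS* is ON in B.

B only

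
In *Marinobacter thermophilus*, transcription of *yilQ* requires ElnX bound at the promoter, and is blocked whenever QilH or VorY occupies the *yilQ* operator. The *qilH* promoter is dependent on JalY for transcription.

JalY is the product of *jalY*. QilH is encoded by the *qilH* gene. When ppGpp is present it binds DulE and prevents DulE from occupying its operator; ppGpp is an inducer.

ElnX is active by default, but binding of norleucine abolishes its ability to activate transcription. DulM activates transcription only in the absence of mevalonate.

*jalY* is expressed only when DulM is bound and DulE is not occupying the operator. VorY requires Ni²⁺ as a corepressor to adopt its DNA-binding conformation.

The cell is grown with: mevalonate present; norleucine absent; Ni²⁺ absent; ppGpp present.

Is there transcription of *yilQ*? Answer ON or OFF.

ppGpp is present, so DulE is inactive.
Mevalonate is present, so DulM is inactive.
Required activator DulM is absent, so *jalY* is not transcribed.
So JalY is not produced.
Required activator JalY is absent, so *qilH* is not transcribed.
So QilH is not produced.
Norleucine is absent, so ElnX is active.
Ni²⁺ is absent, so VorY is inactive.
No repressor is bound and ElnX is active, so *yilQ* is transcribed.

ON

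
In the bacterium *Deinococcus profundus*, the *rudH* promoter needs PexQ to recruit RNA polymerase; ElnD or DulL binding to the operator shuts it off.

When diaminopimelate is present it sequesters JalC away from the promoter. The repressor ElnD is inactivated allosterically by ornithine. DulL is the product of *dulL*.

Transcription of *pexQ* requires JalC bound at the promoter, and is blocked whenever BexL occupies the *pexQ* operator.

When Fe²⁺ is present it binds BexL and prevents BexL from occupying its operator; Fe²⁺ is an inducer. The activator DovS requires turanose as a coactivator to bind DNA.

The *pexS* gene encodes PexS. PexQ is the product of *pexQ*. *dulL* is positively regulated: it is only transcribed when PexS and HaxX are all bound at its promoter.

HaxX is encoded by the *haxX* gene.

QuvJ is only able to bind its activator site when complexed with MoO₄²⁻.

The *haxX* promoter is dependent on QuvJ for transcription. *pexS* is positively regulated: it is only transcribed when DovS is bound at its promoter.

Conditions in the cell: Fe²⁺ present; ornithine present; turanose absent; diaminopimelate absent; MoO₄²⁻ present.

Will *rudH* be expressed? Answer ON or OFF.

ON

Ornithine is present, so ElnD is inactive.
Fe²⁺ is present, so BexL is inactive.
Diaminopimelate is absent, so JalC is active.
No repressor is bound and JalC is active, so *pexQ* is transcribed.
So PexQ is produced and active.
Turanose is absent, so DovS is inactive.
Required activator DovS is absent, so *pexS* is not transcribed.
So PexS is not produced.
MoO₄²⁻ is present, so QuvJ is active.
No repressor is bound and QuvJ is active, so *haxX* is transcribed.
So HaxX is produced and active.
Required activator PexS is absent, so *dulL* is not transcribed.
So DulL is not produced.
No repressor is bound and PexQ is active, so *rudH* is transcribed.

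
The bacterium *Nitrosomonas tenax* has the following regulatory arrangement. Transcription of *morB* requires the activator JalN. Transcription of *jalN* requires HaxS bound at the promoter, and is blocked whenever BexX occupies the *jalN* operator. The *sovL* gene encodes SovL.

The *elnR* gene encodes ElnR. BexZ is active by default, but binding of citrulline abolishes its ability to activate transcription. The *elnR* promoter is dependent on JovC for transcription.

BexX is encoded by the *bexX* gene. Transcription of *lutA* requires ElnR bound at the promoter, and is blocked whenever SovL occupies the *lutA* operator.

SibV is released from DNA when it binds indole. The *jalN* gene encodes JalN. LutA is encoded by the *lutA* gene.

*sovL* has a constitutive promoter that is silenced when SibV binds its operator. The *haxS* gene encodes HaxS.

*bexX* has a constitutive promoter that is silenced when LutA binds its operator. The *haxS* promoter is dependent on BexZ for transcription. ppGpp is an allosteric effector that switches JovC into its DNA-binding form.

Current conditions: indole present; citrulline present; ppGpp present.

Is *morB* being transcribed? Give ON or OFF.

OFF

Indole is present, so SibV is inactive.
With no repressor bound, *sovL* is transcribed.
So SovL is produced and active.
ppGpp is present, so JovC is active.
No repressor is bound and JovC is active, so *elnR* is transcribed.
So ElnR is produced and active.
With repressor SovL bound, *lutA* is not transcribed.
So LutA is not produced.
With no repressor bound, *bexX* is transcribed.
So BexX is produced and active.
Citrulline is present, so BexZ is inactive.
Required activator BexZ is absent, so *haxS* is not transcribed.
So HaxS is not produced.
With repressor BexX bound, *jalN* is not transcribed.
So JalN is not produced.
Required activator JalN is absent, so *morB* is not transcribed.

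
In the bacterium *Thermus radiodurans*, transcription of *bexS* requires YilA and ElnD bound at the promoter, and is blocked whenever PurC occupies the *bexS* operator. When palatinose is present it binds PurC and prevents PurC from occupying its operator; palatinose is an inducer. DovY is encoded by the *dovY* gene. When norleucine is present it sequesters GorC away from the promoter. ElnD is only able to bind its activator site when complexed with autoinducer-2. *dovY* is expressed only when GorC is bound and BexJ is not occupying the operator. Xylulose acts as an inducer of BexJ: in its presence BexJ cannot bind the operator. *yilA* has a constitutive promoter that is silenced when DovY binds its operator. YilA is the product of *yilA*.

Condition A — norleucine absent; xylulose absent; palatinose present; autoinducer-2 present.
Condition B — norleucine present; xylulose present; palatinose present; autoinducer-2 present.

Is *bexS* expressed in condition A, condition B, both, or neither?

Condition A:
Norleucine is absent, so GorC is active.
Xylulose is absent, so BexJ is active.
With repressor BexJ bound, *dovY* is not transcribed.
So DovY is not produced.
With no repressor bound, *yilA* is transcribed.
So YilA is produced and active.
Palatinose is present, so PurC is inactive.
Autoinducer-2 is present, so ElnD is active.
No repressor is bound and YilA and ElnD are active, so *bexS* is transcribed.
→ *bexS* is ON in A.
Condition B:
Norleucine is present, so GorC is inactive.
Xylulose is present, so BexJ is inactive.
Required activator GorC is absent, so *dovY* is not transcribed.
So DovY is not produced.
With no repressor bound, *yilA* is transcribed.
So YilA is produced and active.
Palatinose is present, so PurC is inactive.
Autoinducer-2 is present, so ElnD is active.
No repressor is bound and YilA and ElnD are active, so *bexS* is transcribed.
→ *bexS* is ON in B.

both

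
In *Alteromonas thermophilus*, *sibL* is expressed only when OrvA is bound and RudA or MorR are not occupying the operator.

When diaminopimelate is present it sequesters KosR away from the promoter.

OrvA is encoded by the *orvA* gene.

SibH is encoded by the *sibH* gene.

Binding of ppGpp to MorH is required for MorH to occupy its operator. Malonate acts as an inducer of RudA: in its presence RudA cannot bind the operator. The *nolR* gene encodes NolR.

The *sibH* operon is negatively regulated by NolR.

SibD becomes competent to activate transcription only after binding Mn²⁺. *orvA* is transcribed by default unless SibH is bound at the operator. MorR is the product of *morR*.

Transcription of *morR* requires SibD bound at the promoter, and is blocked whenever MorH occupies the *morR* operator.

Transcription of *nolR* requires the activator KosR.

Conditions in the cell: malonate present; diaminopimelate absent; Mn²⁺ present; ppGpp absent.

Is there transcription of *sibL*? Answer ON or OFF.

OFF

Malonate is present, so RudA is inactive.
Diaminopimelate is absent, so KosR is active.
No repressor is bound and KosR is active, so *nolR* is transcribed.
So NolR is produced and active.
With repressor NolR bound, *sibH* is not transcribed.
So SibH is not produced.
With no repressor bound, *orvA* is transcribed.
So OrvA is produced and active.
ppGpp is absent, so MorH is inactive.
Mn²⁺ is present, so SibD is active.
No repressor is bound and SibD is active, so *morR* is transcribed.
So MorR is produced and active.
With repressor MorR bound, *sibL* is not transcribed.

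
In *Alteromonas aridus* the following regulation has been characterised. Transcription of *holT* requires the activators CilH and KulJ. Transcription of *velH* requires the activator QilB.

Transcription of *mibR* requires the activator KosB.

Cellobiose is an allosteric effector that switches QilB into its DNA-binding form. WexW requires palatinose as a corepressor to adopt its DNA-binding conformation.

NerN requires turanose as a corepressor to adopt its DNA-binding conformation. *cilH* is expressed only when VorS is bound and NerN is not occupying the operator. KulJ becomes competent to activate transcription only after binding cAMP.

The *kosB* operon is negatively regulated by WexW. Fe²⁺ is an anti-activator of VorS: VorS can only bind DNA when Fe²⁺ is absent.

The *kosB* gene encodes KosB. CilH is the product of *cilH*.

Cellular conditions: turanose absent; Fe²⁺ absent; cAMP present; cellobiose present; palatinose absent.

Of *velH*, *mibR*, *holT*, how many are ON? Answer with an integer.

3

Cellobiose is present, so QilB is active.
No repressor is bound and QilB is active, so *velH* is transcribed.
→ *velH* is ON.
Palatinose is absent, so WexW is inactive.
With no repressor bound, *kosB* is transcribed.
So KosB is produced and active.
No repressor is bound and KosB is active, so *mibR* is transcribed.
→ *mibR* is ON.
Turanose is absent, so NerN is inactive.
Fe²⁺ is absent, so VorS is active.
No repressor is bound and VorS is active, so *cilH* is transcribed.
So CilH is produced and active.
cAMP is present, so KulJ is active.
No repressor is bound and CilH and KulJ are active, so *holT* is transcribed.
→ *holT* is ON.
3 of the 3 genes are transcribed.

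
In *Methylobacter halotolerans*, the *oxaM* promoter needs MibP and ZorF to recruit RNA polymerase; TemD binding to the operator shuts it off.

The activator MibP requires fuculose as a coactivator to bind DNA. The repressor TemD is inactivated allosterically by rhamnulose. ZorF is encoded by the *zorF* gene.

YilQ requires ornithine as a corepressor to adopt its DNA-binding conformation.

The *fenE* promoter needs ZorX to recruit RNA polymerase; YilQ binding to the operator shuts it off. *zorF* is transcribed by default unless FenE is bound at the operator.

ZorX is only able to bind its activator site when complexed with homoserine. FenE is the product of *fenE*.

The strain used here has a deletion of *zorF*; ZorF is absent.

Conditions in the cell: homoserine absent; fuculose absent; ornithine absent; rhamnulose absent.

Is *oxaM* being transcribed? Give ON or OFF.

OFF

Fuculose is absent, so MibP is inactive.
ZorF is non-functional in this strain, so it has no effect.
Rhamnulose is absent, so TemD is active.
With repressor TemD bound, *oxaM* is not transcribed.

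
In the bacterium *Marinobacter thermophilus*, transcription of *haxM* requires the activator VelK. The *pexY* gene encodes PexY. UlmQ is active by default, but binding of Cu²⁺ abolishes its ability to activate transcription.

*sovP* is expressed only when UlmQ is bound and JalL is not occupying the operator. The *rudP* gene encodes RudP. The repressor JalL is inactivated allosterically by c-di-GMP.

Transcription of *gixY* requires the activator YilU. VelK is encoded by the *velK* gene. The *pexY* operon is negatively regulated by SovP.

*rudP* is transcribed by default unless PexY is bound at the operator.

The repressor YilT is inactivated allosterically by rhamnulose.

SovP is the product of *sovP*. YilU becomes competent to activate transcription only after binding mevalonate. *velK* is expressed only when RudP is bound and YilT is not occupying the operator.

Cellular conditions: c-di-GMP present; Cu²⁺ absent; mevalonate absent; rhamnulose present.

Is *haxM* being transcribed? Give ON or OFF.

Cu²⁺ is absent, so UlmQ is active.
c-di-GMP is present, so JalL is inactive.
No repressor is bound and UlmQ is active, so *sovP* is transcribed.
So SovP is produced and active.
With repressor SovP bound, *pexY* is not transcribed.
So PexY is not produced.
With no repressor bound, *rudP* is transcribed.
So RudP is produced and active.
Rhamnulose is present, so YilT is inactive.
No repressor is bound and RudP is active, so *velK* is transcribed.
So VelK is produced and active.
No repressor is bound and VelK is active, so *haxM* is transcribed.

ON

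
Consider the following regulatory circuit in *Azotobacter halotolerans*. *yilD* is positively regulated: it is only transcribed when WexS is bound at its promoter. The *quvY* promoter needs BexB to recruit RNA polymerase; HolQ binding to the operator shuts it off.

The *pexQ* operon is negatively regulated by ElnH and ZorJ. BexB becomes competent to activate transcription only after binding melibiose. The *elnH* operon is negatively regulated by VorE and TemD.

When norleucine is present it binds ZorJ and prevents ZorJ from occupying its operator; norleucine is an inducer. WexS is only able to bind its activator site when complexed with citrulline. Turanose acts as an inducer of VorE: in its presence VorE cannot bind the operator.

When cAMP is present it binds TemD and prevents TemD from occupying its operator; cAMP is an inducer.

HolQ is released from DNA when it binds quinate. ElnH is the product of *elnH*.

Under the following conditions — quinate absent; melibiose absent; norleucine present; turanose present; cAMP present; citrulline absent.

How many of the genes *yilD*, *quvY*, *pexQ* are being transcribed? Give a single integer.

0

Citrulline is absent, so WexS is inactive.
Required activator WexS is absent, so *yilD* is not transcribed.
→ *yilD* is OFF.
Quinate is absent, so HolQ is active.
Melibiose is absent, so BexB is inactive.
With repressor HolQ bound, *quvY* is not transcribed.
→ *quvY* is OFF.
Turanose is present, so VorE is inactive.
cAMP is present, so TemD is inactive.
With no repressor bound, *elnH* is transcribed.
So ElnH is produced and active.
Norleucine is present, so ZorJ is inactive.
With repressor ElnH bound, *pexQ* is not transcribed.
→ *pexQ* is OFF.
0 of the 3 genes are transcribed.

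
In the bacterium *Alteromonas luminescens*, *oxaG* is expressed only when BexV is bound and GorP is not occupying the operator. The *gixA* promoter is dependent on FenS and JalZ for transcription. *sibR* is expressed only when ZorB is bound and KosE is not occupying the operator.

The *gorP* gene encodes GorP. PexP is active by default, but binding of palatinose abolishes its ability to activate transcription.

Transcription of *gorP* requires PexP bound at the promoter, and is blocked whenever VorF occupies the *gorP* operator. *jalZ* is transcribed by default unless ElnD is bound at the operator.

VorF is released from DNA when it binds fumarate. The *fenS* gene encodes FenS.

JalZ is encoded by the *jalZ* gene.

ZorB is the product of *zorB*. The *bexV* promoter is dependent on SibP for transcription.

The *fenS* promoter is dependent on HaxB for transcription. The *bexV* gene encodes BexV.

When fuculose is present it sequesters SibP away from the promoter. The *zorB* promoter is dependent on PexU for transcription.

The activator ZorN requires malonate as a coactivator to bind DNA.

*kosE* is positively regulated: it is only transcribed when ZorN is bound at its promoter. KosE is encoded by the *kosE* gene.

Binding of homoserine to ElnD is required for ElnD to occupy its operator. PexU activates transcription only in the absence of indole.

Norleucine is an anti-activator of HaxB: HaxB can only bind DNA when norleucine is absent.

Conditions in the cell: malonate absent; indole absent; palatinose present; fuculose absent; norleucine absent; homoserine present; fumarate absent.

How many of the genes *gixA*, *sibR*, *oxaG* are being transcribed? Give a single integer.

2

Norleucine is absent, so HaxB is active.
No repressor is bound and HaxB is active, so *fenS* is transcribed.
So FenS is produced and active.
Homoserine is present, so ElnD is active.
With repressor ElnD bound, *jalZ* is not transcribed.
So JalZ is not produced.
Required activator JalZ is absent, so *gixA* is not transcribed.
→ *gixA* is OFF.
Indole is absent, so PexU is active.
No repressor is bound and PexU is active, so *zorB* is transcribed.
So ZorB is produced and active.
Malonate is absent, so ZorN is inactive.
Required activator ZorN is absent, so *kosE* is not transcribed.
So KosE is not produced.
No repressor is bound and ZorB is active, so *sibR* is transcribed.
→ *sibR* is ON.
Fumarate is absent, so VorF is active.
Palatinose is present, so PexP is inactive.
With repressor VorF bound, *gorP* is not transcribed.
So GorP is not produced.
Fuculose is absent, so SibP is active.
No repressor is bound and SibP is active, so *bexV* is transcribed.
So BexV is produced and active.
No repressor is bound and BexV is active, so *oxaG* is transcribed.
→ *oxaG* is ON.
2 of the 3 genes are transcribed.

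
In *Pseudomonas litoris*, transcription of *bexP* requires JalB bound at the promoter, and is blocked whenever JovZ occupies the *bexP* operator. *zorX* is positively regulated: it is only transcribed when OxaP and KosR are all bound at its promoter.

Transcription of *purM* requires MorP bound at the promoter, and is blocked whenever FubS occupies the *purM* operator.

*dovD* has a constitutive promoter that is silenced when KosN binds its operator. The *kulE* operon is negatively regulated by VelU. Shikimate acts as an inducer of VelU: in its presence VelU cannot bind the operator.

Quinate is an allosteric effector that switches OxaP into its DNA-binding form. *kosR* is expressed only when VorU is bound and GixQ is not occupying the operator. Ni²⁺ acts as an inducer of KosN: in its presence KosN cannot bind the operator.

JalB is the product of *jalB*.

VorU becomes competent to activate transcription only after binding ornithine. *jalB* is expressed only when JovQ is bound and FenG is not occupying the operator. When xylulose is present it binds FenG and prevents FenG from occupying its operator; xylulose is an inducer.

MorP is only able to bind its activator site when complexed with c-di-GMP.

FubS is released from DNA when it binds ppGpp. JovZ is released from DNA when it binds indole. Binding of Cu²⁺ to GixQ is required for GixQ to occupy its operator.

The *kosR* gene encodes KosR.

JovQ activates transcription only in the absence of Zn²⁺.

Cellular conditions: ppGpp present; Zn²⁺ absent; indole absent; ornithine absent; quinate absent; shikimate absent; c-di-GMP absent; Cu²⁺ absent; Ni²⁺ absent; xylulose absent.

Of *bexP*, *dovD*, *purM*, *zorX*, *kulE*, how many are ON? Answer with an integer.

Indole is absent, so JovZ is active.
Xylulose is absent, so FenG is active.
Zn²⁺ is absent, so JovQ is active.
With repressor FenG bound, *jalB* is not transcribed.
So JalB is not produced.
With repressor JovZ bound, *bexP* is not transcribed.
→ *bexP* is OFF.
Ni²⁺ is absent, so KosN is active.
With repressor KosN bound, *dovD* is not transcribed.
→ *dovD* is OFF.
c-di-GMP is absent, so MorP is inactive.
ppGpp is present, so FubS is inactive.
Required activator MorP is absent, so *purM* is not transcribed.
→ *purM* is OFF.
Quinate is absent, so OxaP is inactive.
Ornithine is absent, so VorU is inactive.
Cu²⁺ is absent, so GixQ is inactive.
Required activator VorU is absent, so *kosR* is not transcribed.
So KosR is not produced.
Required activator OxaP is absent, so *zorX* is not transcribed.
→ *zorX* is OFF.
Shikimate is absent, so VelU is active.
With repressor VelU bound, *kulE* is not transcribed.
→ *kulE* is OFF.
0 of the 5 genes are transcribed.

0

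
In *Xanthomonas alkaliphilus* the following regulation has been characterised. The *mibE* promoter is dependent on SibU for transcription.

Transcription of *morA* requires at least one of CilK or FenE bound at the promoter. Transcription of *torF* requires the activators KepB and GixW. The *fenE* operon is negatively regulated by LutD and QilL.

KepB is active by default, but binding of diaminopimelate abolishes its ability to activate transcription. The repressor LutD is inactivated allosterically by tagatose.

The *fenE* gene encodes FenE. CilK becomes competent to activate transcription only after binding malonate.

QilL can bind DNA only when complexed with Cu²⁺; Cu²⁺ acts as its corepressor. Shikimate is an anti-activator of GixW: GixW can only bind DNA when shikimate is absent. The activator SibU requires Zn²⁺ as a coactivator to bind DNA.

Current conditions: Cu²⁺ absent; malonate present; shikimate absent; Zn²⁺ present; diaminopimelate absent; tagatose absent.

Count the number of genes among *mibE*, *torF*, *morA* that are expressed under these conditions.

Zn²⁺ is present, so SibU is active.
No repressor is bound and SibU is active, so *mibE* is transcribed.
→ *mibE* is ON.
Diaminopimelate is absent, so KepB is active.
Shikimate is absent, so GixW is active.
No repressor is bound and KepB and GixW are active, so *torF* is transcribed.
→ *torF* is ON.
Malonate is present, so CilK is active.
Tagatose is absent, so LutD is active.
Cu²⁺ is absent, so QilL is inactive.
With repressor LutD bound, *fenE* is not transcribed.
So FenE is not produced.
Activator CilK is present, so *morA* is transcribed.
→ *morA* is ON.
3 of the 3 genes are transcribed.

3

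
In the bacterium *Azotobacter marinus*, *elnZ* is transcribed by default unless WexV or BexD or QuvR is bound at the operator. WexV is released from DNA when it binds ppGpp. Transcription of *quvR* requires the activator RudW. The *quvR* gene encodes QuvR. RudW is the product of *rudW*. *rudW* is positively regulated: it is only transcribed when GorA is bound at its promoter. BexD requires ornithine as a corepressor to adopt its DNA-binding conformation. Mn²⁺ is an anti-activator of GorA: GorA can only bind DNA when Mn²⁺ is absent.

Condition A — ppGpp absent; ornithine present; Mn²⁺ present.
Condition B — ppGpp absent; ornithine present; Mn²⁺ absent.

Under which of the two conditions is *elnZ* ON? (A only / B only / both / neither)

Condition A:
ppGpp is absent, so WexV is active.
Ornithine is present, so BexD is active.
Mn²⁺ is present, so GorA is inactive.
Required activator GorA is absent, so *rudW* is not transcribed.
So RudW is not produced.
Required activator RudW is absent, so *quvR* is not transcribed.
So QuvR is not produced.
With repressor WexV bound, *elnZ* is not transcribed.
→ *elnZ* is OFF in A.
Condition B:
ppGpp is absent, so WexV is active.
Ornithine is present, so BexD is active.
Mn²⁺ is absent, so GorA is active.
No repressor is bound and GorA is active, so *rudW* is transcribed.
So RudW is produced and active.
No repressor is bound and RudW is active, so *quvR* is transcribed.
So QuvR is produced and active.
With repressor WexV bound, *elnZ* is not transcribed.
→ *elnZ* is OFF in B.

neither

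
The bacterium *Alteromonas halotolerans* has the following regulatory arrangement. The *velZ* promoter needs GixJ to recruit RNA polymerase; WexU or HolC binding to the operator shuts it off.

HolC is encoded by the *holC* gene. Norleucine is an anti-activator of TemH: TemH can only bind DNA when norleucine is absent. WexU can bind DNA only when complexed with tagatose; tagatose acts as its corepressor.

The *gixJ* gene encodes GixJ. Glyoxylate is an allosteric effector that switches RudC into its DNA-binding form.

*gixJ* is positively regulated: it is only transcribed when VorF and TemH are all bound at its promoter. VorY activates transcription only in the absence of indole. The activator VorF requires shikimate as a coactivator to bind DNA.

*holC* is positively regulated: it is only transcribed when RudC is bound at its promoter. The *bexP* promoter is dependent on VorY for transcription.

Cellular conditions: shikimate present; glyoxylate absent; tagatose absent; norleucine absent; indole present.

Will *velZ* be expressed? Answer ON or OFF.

ON

Tagatose is absent, so WexU is inactive.
Shikimate is present, so VorF is active.
Norleucine is absent, so TemH is active.
No repressor is bound and VorF and TemH are active, so *gixJ* is transcribed.
So GixJ is produced and active.
Glyoxylate is absent, so RudC is inactive.
Required activator RudC is absent, so *holC* is not transcribed.
So HolC is not produced.
No repressor is bound and GixJ is active, so *velZ* is transcribed.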